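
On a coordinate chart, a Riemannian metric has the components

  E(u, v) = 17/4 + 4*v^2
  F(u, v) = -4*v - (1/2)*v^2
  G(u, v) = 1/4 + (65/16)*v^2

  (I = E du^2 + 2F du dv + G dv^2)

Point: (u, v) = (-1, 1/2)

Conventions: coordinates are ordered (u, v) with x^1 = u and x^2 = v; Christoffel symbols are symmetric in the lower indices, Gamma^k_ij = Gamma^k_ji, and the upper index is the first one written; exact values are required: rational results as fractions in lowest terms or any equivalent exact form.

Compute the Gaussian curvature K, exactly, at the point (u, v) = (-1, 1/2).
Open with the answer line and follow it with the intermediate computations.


Answer: K = -16384/59405

E = 21/4, F = -17/8, G = 81/64, EG - F^2 = 545/256 at the point
E_u = 0, E_v = 4, F_u = 0, F_v = -9/2, G_u = 0, G_v = 65/16
E_vv = 8, F_uv = 0, G_uu = 0
The intrinsic route: Brioschi's K = (det M1 - det M2)/(EG - F^2)^2.
M1 = [[-E_vv/2 + F_uv - G_uu/2, E_u/2, F_u - E_v/2], [F_v - G_u/2, E, F], [G_v/2, F, G]] = [[-4, 0, -2], [-9/2, 21/4, -17/8], [65/32, -17/8, 81/64]]; det M1 = -101/16
M2 = [[0, E_v/2, G_u/2], [E_v/2, E, F], [G_u/2, F, G]] = [[0, 2, 0], [2, 21/4, -17/8], [0, -17/8, 81/64]]; det M2 = -81/16
det M1 - det M2 = -5/4; K = -5/4 / (545/256)^2 = -16384/59405


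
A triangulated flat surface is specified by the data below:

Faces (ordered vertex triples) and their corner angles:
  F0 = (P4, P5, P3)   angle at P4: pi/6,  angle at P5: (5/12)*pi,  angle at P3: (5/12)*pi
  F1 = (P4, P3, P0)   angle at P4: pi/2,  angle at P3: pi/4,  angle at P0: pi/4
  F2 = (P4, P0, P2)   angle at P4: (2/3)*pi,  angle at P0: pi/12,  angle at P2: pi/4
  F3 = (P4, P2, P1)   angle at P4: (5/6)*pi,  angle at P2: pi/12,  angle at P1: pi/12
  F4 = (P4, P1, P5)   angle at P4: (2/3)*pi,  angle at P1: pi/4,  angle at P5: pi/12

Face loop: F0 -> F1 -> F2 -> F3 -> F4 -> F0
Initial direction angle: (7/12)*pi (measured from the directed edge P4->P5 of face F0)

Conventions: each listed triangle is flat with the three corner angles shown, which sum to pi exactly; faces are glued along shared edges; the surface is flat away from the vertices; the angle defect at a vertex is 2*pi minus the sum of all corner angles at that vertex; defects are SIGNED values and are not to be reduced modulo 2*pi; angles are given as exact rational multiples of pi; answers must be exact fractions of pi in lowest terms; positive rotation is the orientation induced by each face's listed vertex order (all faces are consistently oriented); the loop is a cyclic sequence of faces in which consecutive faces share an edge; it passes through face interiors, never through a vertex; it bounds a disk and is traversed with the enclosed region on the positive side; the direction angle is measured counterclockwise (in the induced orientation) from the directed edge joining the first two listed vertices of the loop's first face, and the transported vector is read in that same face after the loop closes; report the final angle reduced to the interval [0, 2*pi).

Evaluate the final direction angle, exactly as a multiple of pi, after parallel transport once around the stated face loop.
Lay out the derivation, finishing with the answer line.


enclosed vertex P4: corner angles sum to (17/6)*pi, defect = 2*pi - (17/6)*pi = (-5/6)*pi
the rotation equals the total enclosed defect, so the final angle is initial + defects (mod 2*pi)
final angle = (7/12)*pi - (5/6)*pi = (7/4)*pi (mod 2*pi)

Answer: final direction angle = (7/4)*pi


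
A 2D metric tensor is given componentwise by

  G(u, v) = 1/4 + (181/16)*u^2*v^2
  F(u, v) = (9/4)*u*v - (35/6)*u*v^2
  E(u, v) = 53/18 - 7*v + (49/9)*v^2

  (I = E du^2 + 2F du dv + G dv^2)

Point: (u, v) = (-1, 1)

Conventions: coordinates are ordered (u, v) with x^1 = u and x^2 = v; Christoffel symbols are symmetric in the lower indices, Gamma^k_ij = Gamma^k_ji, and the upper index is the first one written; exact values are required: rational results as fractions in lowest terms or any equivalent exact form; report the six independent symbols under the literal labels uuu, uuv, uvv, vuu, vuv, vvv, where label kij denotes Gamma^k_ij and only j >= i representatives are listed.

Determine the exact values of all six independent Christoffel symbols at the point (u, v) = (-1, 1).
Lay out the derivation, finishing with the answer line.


E = 25/18, F = 43/12, G = 185/16 at the point
E_u = 0, E_v = 35/9, F_u = -43/12, F_v = 113/12, G_u = -181/8, G_v = 181/8
EG - F^2 = 103/32;  g^inv = (32/103) * [[185/16, -43/12], [-43/12, 25/18]]
first-kind symbols [ij,l] = (1/2)(d_i g_jl + d_j g_il - d_l g_ij): [uu,u] = E_u/2 = 0, [uu,v] = F_u - E_v/2 = -199/36, [uv,u] = E_v/2 = 35/18, [uv,v] = G_u/2 = -181/16, [vv,u] = F_v - G_u/2 = 995/48, [vv,v] = G_v/2 = 181/16
Gamma^u_ij = (G*[ij,u] - F*[ij,v])/(EG - F^2), Gamma^v_ij = (E*[ij,v] - F*[ij,u])/(EG - F^2)

Answer: Gamma_uuu = 17114/2781, Gamma_uuv = 36299/1854, Gamma_uvv = 50981/824, Gamma_vuu = -19900/8343, Gamma_vuv = -19595/2781, Gamma_vvv = -11245/618


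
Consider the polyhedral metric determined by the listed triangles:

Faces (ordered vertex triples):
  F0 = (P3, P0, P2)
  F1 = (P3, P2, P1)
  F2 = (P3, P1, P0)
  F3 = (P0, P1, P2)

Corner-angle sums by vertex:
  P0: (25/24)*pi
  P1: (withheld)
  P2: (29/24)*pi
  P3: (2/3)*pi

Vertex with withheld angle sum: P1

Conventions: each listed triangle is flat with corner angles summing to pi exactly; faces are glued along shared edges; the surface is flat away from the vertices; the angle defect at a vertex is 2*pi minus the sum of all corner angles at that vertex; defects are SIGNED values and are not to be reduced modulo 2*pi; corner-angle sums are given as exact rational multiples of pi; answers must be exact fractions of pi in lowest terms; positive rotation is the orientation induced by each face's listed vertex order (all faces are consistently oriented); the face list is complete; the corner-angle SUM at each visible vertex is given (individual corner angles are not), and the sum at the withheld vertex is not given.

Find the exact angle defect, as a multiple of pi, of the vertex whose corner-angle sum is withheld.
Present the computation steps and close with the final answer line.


V = 4, E = 6, F = 4; chi = V - E + F = 2
Gauss-Bonnet: total defect = 2*pi*chi = 4*pi; visible defects sum to (37/12)*pi

Answer: defect(P1) = (11/12)*pi


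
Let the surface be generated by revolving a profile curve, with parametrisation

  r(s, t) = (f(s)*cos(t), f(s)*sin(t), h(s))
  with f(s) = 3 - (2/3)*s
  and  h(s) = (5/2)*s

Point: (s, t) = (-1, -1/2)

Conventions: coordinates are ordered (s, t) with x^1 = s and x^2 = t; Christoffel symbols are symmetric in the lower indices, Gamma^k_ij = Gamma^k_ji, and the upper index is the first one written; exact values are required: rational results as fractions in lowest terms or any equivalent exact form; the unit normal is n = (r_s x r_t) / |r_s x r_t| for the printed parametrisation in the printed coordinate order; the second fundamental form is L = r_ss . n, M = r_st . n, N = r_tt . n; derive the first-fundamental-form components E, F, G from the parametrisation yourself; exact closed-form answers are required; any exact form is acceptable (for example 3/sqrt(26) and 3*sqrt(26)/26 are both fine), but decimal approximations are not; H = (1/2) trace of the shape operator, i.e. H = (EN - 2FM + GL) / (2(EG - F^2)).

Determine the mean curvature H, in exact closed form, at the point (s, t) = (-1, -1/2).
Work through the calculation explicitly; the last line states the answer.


f = 11/3, f' = -2/3, f'' = 0, h' = 5/2, h'' = 0
E = 241/36, F = 0, G = 121/9; answer radicand W^2 = 241/36
unnormalised second-form numerators: l = 0, m = 0, n = 55/6; L = l/sqrt(241/36), and similarly M = m/sqrt(W^2), N = n/sqrt(W^2)
H = (E*n - 2*F*m + G*l) / (2*(EG - F^2)*sqrt(W^2)); E*n - 2*F*m + G*l = 13255/216, EG - F^2 = 29161/324, so H = (15/44)/sqrt(241/36)

Answer: H = 45*sqrt(241)/5302


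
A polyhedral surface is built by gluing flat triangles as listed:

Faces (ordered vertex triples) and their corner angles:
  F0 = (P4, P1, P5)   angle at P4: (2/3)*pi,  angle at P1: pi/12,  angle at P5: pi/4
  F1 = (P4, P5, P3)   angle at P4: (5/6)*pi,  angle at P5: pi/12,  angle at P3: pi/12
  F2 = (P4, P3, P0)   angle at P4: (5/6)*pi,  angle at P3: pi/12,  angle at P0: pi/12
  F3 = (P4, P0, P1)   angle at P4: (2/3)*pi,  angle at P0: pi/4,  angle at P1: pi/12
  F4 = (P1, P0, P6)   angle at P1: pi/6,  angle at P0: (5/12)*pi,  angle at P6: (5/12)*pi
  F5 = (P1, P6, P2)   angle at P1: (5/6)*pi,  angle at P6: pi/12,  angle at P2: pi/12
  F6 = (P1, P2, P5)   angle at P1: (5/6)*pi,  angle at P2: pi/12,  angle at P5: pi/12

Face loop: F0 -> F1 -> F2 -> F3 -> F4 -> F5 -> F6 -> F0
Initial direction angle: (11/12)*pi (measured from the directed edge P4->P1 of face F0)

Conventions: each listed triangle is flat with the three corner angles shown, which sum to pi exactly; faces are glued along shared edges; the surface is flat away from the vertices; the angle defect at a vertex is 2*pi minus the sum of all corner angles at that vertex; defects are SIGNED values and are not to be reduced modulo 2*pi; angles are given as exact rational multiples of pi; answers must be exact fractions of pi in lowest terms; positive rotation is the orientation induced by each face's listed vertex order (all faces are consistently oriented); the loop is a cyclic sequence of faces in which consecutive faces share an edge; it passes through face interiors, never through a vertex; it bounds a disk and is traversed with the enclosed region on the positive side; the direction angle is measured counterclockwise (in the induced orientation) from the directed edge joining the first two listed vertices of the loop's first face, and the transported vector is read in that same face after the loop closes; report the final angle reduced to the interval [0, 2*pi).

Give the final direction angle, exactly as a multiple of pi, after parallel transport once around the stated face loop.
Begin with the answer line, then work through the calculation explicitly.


Answer: final direction angle = (23/12)*pi

enclosed vertex P1: corner angles sum to 2*pi, defect = 2*pi - 2*pi = 0
enclosed vertex P4: corner angles sum to 3*pi, defect = 2*pi - 3*pi = -pi
final direction = starting direction + enclosed defect total, reduced mod 2*pi (induced orientation)
final angle = (11/12)*pi - pi = (23/12)*pi (mod 2*pi)


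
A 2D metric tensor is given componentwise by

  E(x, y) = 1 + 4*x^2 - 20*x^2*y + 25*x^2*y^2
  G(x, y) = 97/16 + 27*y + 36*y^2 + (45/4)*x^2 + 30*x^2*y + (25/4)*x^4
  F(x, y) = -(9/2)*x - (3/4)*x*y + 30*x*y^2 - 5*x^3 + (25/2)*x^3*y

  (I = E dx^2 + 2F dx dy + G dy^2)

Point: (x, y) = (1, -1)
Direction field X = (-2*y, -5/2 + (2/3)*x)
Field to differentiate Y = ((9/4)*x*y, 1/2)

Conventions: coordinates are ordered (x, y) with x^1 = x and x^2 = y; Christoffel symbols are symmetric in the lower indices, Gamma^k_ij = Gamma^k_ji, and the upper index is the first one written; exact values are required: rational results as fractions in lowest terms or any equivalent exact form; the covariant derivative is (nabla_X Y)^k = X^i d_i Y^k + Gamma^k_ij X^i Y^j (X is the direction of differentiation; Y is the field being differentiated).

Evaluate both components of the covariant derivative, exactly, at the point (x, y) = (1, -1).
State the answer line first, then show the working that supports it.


Answer: (nabla_X Y)^x = -103181/6600, (nabla_X Y)^y = -413/330

E = 50, F = 35/4, G = 41/16 at the point
E_x = 98, E_y = -70, F_x = -105/4, F_y = -193/4, G_x = -25/2, G_y = -15
EG - F^2 = 825/16;  g^inv = (16/825) * [[41/16, -35/4], [-35/4, 50]]
first-kind symbols [ij,l] = (1/2)(d_i g_jl + d_j g_il - d_l g_ij): [xx,x] = E_x/2 = 49, [xx,y] = F_x - E_y/2 = 35/4, [xy,x] = E_y/2 = -35, [xy,y] = G_x/2 = -25/4, [yy,x] = F_y - G_x/2 = -42, [yy,y] = G_y/2 = -15/2
Gamma^x_ij = (G*[ij,x] - F*[ij,y])/(EG - F^2), Gamma^y_ij = (E*[ij,y] - F*[ij,x])/(EG - F^2)
Gamma_xxx = 784/825, Gamma_xxy = -112/165, Gamma_xyy = -224/275, Gamma_yxx = 28/165, Gamma_yxy = -4/33, Gamma_yyy = -8/55
X = (2, -11/6), Y = (-9/4, 1/2) at the point


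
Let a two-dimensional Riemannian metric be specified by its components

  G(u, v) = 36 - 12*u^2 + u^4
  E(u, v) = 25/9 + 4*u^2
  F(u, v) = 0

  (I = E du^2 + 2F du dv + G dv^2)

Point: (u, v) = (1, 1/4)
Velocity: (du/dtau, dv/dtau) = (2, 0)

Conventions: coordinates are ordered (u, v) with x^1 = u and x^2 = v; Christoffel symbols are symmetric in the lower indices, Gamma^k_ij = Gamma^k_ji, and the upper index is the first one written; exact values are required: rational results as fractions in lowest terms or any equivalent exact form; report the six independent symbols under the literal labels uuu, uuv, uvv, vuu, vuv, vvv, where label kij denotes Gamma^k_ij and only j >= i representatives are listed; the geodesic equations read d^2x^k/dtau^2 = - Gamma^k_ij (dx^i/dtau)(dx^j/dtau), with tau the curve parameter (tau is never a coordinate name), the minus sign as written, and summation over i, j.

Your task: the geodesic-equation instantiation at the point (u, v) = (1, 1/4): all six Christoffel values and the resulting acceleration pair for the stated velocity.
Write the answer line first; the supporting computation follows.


Answer: Gamma_uuu = 36/61, Gamma_uuv = 0, Gamma_uvv = 90/61, Gamma_vuu = 0, Gamma_vuv = -2/5, Gamma_vvv = 0; accelerations (d^2u/dtau^2, d^2v/dtau^2) = (-144/61, 0)

E = 61/9, F = 0, G = 25 at the point
E_u = 8, E_v = 0, F_u = 0, F_v = 0, G_u = -20, G_v = 0
EG - F^2 = 1525/9;  g^inv = (9/1525) * [[25, 0], [0, 61/9]]
first-kind symbols [ij,l] = (1/2)(d_i g_jl + d_j g_il - d_l g_ij): [uu,u] = E_u/2 = 4, [uu,v] = F_u - E_v/2 = 0, [uv,u] = E_v/2 = 0, [uv,v] = G_u/2 = -10, [vv,u] = F_v - G_u/2 = 10, [vv,v] = G_v/2 = 0
Gamma^u_ij = (G*[ij,u] - F*[ij,v])/(EG - F^2), Gamma^v_ij = (E*[ij,v] - F*[ij,u])/(EG - F^2)
Gamma_uuu = 36/61, Gamma_uuv = 0, Gamma_uvv = 90/61, Gamma_vuu = 0, Gamma_vuv = -2/5, Gamma_vvv = 0
d^2u/dtau^2 = -(Gamma_uuu*(2)^2 + 2*Gamma_uuv*(2)*(0) + Gamma_uvv*(0)^2) = -144/61
d^2v/dtau^2 = -(Gamma_vuu*(2)^2 + 2*Gamma_vuv*(2)*(0) + Gamma_vvv*(0)^2) = 0


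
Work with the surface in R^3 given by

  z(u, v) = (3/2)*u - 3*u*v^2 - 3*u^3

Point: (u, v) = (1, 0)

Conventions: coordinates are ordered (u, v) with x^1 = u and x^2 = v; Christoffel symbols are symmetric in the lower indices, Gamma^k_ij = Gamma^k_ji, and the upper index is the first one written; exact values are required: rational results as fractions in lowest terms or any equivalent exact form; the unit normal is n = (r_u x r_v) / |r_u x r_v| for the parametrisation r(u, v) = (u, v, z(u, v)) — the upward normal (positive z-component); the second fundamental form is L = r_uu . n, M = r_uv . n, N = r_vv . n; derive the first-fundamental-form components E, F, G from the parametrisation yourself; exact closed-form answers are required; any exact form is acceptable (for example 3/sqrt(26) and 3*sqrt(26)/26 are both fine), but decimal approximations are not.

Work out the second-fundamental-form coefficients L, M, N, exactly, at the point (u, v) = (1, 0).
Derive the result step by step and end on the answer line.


z_u = -15/2, z_v = 0, z_uu = -18, z_uv = 0, z_vv = -6
E = 229/4, F = 0, G = 1; answer radicand W^2 = 229/4
unnormalised second-form numerators: l = -18, m = 0, n = -6; L = l/sqrt(229/4), and similarly M = m/sqrt(W^2), N = n/sqrt(W^2)

Answer: L = -36*sqrt(229)/229, M = 0, N = -12*sqrt(229)/229


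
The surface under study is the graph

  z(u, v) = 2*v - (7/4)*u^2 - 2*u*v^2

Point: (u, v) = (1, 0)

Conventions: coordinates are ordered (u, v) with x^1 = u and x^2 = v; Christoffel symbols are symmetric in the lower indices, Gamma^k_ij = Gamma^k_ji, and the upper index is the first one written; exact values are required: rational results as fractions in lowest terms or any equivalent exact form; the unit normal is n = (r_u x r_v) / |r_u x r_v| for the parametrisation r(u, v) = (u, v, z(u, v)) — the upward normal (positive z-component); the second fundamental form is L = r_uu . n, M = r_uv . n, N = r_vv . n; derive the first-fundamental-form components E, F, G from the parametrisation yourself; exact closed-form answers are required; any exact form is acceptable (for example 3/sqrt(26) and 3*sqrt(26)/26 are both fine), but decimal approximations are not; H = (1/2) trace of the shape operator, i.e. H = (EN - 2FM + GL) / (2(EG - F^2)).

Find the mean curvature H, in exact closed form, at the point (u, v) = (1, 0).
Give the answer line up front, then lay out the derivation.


Answer: H = -94*sqrt(69)/1587

z_u = -7/2, z_v = 2, z_uu = -7/2, z_uv = 0, z_vv = -4
E = 53/4, F = -7, G = 5; answer radicand W^2 = 69/4
unnormalised second-form numerators: l = -7/2, m = 0, n = -4; L = l/sqrt(69/4), and similarly M = m/sqrt(W^2), N = n/sqrt(W^2)
H = (E*n - 2*F*m + G*l) / (2*(EG - F^2)*sqrt(W^2)); E*n - 2*F*m + G*l = -141/2, EG - F^2 = 69/4, so H = (-47/23)/sqrt(69/4)


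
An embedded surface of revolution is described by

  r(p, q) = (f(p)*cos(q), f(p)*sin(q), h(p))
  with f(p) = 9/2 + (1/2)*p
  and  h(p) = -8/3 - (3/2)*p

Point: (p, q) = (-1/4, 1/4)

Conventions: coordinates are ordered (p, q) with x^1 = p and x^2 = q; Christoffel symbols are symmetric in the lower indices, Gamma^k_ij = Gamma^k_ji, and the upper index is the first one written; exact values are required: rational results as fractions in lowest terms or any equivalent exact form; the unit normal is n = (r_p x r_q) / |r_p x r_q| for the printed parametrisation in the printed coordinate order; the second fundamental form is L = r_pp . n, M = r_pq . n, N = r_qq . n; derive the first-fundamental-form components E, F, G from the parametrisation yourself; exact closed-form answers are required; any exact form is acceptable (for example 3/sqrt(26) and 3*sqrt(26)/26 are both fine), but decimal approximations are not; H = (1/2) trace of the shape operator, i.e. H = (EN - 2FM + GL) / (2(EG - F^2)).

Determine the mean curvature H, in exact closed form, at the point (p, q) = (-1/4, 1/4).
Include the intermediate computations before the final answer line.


f = 35/8, f' = 1/2, f'' = 0, h' = -3/2, h'' = 0
E = 5/2, F = 0, G = 1225/64; answer radicand W^2 = 5/2
unnormalised second-form numerators: l = 0, m = 0, n = -105/16; L = l/sqrt(5/2), and similarly M = m/sqrt(W^2), N = n/sqrt(W^2)
H = (E*n - 2*F*m + G*l) / (2*(EG - F^2)*sqrt(W^2)); E*n - 2*F*m + G*l = -525/32, EG - F^2 = 6125/128, so H = (-6/35)/sqrt(5/2)

Answer: H = -6*sqrt(10)/175


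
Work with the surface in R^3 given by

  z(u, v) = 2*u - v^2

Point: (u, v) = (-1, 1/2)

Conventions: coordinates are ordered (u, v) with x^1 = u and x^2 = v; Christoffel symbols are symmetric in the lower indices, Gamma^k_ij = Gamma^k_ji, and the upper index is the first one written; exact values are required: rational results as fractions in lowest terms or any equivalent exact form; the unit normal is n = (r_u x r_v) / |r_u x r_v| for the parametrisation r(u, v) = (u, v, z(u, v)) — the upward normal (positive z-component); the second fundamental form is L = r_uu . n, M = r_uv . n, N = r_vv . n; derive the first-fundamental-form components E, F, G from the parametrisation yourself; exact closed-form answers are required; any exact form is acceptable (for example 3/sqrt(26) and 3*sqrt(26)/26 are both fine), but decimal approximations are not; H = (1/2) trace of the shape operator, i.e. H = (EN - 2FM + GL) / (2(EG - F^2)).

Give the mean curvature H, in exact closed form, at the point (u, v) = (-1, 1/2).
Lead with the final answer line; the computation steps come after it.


Answer: H = -5*sqrt(6)/36

z_u = 2, z_v = -1, z_uu = 0, z_uv = 0, z_vv = -2
E = 5, F = -2, G = 2; answer radicand W^2 = 6
unnormalised second-form numerators: l = 0, m = 0, n = -2; L = l/sqrt(6), and similarly M = m/sqrt(W^2), N = n/sqrt(W^2)
H = (E*n - 2*F*m + G*l) / (2*(EG - F^2)*sqrt(W^2)); E*n - 2*F*m + G*l = -10, EG - F^2 = 6, so H = (-5/6)/sqrt(6)


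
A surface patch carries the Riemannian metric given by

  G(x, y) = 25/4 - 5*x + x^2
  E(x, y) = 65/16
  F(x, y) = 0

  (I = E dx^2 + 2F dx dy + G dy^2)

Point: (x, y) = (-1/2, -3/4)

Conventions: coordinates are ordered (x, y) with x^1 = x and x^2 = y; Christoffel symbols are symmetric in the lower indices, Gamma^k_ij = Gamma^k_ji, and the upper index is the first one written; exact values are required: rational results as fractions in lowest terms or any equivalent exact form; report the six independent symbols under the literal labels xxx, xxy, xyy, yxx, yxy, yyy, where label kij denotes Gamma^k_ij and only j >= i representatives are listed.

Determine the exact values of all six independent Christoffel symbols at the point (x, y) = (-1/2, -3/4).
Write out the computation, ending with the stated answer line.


E = 65/16, F = 0, G = 9 at the point
E_x = 0, E_y = 0, F_x = 0, F_y = 0, G_x = -6, G_y = 0
EG - F^2 = 585/16;  g^inv = (16/585) * [[9, 0], [0, 65/16]]
first-kind symbols [ij,l] = (1/2)(d_i g_jl + d_j g_il - d_l g_ij): [xx,x] = E_x/2 = 0, [xx,y] = F_x - E_y/2 = 0, [xy,x] = E_y/2 = 0, [xy,y] = G_x/2 = -3, [yy,x] = F_y - G_x/2 = 3, [yy,y] = G_y/2 = 0
Gamma^x_ij = (G*[ij,x] - F*[ij,y])/(EG - F^2), Gamma^y_ij = (E*[ij,y] - F*[ij,x])/(EG - F^2)

Answer: Gamma_xxx = 0, Gamma_xxy = 0, Gamma_xyy = 48/65, Gamma_yxx = 0, Gamma_yxy = -1/3, Gamma_yyy = 0


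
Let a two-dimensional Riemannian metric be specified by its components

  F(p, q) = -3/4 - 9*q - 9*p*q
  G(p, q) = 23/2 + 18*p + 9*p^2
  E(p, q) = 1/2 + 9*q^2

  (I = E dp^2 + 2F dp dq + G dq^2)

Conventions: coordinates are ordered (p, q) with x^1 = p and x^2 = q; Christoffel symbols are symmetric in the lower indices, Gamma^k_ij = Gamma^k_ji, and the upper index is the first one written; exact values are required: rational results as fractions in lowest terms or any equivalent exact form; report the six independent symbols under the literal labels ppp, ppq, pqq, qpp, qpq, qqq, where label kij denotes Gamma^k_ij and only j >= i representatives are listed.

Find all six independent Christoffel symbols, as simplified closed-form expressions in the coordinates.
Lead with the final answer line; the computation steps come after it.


Answer: Gamma_ppp = (-2592*p*q^2 - 2592*q^2 - 216*q)/(72*p^2 - 216*p*q + 144*p + 360*q^2 - 216*q + 83), Gamma_ppq = (2592*p^2*q + 5184*p*q + 108*p + 2952*q + 108)/(72*p^2 - 216*p*q + 144*p + 360*q^2 - 216*q + 83), Gamma_pqq = (-2592*p^3 - 7776*p^2 - 8496*p - 3312)/(72*p^2 - 216*p*q + 144*p + 360*q^2 - 216*q + 83), Gamma_qpp = (-2592*q^3 - 144*q)/(72*p^2 - 216*p*q + 144*p + 360*q^2 - 216*q + 83), Gamma_qpq = (2592*p*q^2 + 72*p + 2592*q^2 + 108*q + 72)/(72*p^2 - 216*p*q + 144*p + 360*q^2 - 216*q + 83), Gamma_qqq = (-2592*p^2*q - 5184*p*q - 216*p - 2592*q - 216)/(72*p^2 - 216*p*q + 144*p + 360*q^2 - 216*q + 83)

E = 1/2 + 9*q^2; F = -3/4 - 9*q - 9*p*q; G = 23/2 + 18*p + 9*p^2
Gamma^k_ij = (1/2) g^{kl} (d_i g_jl + d_j g_il - d_l g_ij), with g^inv = (1/(EG-F^2)) [[G, -F], [-F, E]]
first partials: E_p = 0, E_q = 18*q, F_p = -9*q, F_q = -9 - 9*p, G_p = 18 + 18*p, G_q = 0
D = EG - F^2 = 83/16 - (27/2)*q + 9*p + (45/2)*q^2 - (27/2)*p*q + (9/2)*p^2
expanded: Gamma^p_pp = (G E_p - 2F F_p + F E_q)/(2D), Gamma^p_pq = (G E_q - F G_p)/(2D), Gamma^p_qq = (2G F_q - G G_p - F G_q)/(2D), Gamma^q_pp = (2E F_p - E E_q - F E_p)/(2D), Gamma^q_pq = (E G_p - F E_q)/(2D), Gamma^q_qq = (E G_q - 2F F_q + F G_p)/(2D); substitute and cancel common factors


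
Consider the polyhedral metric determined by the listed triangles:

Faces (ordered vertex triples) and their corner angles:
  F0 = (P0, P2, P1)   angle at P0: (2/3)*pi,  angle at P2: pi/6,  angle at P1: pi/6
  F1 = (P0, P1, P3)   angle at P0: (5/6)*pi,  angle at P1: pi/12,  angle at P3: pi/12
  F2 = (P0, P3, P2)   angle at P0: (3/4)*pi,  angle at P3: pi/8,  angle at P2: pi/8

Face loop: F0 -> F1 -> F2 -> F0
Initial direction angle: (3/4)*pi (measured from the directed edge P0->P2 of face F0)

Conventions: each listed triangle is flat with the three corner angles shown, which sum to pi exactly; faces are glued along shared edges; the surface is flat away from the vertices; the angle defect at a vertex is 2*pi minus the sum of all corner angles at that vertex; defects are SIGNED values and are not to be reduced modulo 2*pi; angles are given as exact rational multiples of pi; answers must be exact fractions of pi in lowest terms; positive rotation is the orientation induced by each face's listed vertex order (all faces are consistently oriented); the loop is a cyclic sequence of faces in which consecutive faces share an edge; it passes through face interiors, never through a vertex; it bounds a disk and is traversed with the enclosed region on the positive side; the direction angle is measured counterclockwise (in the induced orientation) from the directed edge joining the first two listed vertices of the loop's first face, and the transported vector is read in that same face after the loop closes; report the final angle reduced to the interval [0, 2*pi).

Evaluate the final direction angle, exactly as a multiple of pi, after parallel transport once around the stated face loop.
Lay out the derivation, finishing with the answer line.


enclosed vertex P0: corner angles sum to (9/4)*pi, defect = 2*pi - (9/4)*pi = -pi/4
by Gauss-Bonnet the loop rotates the vector by the enclosed defect sum (positive orientation, mod 2*pi)
final angle = (3/4)*pi - pi/4 = pi/2 (mod 2*pi)

Answer: final direction angle = pi/2


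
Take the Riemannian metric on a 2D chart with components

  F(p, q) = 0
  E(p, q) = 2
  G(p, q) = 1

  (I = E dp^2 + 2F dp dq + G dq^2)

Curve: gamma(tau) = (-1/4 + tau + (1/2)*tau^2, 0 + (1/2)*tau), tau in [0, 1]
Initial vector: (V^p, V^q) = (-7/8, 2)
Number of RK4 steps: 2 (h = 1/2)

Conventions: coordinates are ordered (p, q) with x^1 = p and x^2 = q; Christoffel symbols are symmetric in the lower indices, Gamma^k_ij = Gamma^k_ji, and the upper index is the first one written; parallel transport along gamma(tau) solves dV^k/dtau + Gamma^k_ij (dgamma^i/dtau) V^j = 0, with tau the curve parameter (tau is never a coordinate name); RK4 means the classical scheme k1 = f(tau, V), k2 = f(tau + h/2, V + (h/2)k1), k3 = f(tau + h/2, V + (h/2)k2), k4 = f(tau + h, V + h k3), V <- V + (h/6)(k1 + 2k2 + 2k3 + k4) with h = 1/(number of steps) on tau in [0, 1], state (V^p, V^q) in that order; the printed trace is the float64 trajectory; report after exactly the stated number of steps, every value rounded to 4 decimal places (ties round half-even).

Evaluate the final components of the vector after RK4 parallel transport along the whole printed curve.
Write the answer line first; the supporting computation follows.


Answer: V^p = -0.8750, V^q = 2.0000

gamma'(tau) = (1 + tau, 1/2); f(tau, V)^k = -Gamma^k_ij(gamma(tau)) gamma'^i(tau) V^j; h = 1/2; intermediate values shown to 6 dp
curve data and Christoffel symbols at the stage parameters:
  tau = 0.000000: gamma = (-0.250000, 0.000000), gamma' = (1.000000, 0.500000); Gamma_ppp = 0.000000, Gamma_ppq = 0.000000, Gamma_pqq = 0.000000, Gamma_qpp = 0.000000, Gamma_qpq = 0.000000, Gamma_qqq = 0.000000
  tau = 0.250000: gamma = (0.031250, 0.125000), gamma' = (1.250000, 0.500000); Gamma_ppp = 0.000000, Gamma_ppq = 0.000000, Gamma_pqq = 0.000000, Gamma_qpp = 0.000000, Gamma_qpq = 0.000000, Gamma_qqq = 0.000000
  tau = 0.500000: gamma = (0.375000, 0.250000), gamma' = (1.500000, 0.500000); Gamma_ppp = 0.000000, Gamma_ppq = 0.000000, Gamma_pqq = 0.000000, Gamma_qpp = 0.000000, Gamma_qpq = 0.000000, Gamma_qqq = 0.000000
  tau = 0.750000: gamma = (0.781250, 0.375000), gamma' = (1.750000, 0.500000); Gamma_ppp = 0.000000, Gamma_ppq = 0.000000, Gamma_pqq = 0.000000, Gamma_qpp = 0.000000, Gamma_qpq = 0.000000, Gamma_qqq = 0.000000
  tau = 1.000000: gamma = (1.250000, 0.500000), gamma' = (2.000000, 0.500000); Gamma_ppp = 0.000000, Gamma_ppq = 0.000000, Gamma_pqq = 0.000000, Gamma_qpp = 0.000000, Gamma_qpq = 0.000000, Gamma_qqq = 0.000000
step 0: V^p = -0.8750, V^q = 2.0000
step 1: k1 = (0.000000, 0.000000), k2 = (0.000000, 0.000000), k3 = (0.000000, 0.000000), k4 = (0.000000, 0.000000); V <- V + (h/6)(k1 + 2k2 + 2k3 + k4): V^p = -0.8750, V^q = 2.0000
step 2: k1 = (0.000000, 0.000000), k2 = (0.000000, 0.000000), k3 = (0.000000, 0.000000), k4 = (0.000000, 0.000000); V <- V + (h/6)(k1 + 2k2 + 2k3 + k4): V^p = -0.8750, V^q = 2.0000


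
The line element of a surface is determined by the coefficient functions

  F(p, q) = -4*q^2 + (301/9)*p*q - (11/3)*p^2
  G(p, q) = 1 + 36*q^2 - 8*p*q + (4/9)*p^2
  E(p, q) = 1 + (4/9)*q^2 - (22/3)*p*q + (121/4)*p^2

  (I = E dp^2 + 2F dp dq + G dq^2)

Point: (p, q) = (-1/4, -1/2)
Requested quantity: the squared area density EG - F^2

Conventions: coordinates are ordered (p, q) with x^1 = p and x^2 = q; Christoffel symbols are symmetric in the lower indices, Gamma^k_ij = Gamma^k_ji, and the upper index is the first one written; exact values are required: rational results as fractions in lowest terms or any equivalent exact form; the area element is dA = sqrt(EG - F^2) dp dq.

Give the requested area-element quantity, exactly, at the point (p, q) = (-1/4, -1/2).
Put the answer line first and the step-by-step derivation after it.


Answer: EG - F^2 = 5825/576

E = 1201/576, F = 425/144, G = 325/36; EG - F^2 = 5825/576


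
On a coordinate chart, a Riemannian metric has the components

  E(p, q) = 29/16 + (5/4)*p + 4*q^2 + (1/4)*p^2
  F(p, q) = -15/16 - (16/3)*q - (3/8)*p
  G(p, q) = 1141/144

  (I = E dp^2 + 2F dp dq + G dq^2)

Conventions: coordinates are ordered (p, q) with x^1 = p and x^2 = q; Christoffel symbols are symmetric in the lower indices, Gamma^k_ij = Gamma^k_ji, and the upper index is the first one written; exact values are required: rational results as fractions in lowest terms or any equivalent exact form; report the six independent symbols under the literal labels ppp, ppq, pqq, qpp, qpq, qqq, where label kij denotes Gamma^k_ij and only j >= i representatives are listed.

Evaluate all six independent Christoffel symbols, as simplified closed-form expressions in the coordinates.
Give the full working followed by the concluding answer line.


E = 29/16 + (5/4)*p + 4*q^2 + (1/4)*p^2; F = -15/16 - (16/3)*q - (3/8)*p; G = 1141/144
Gamma^k_ij = (1/2) g^{kl} (d_i g_jl + d_j g_il - d_l g_ij), with g^inv = (1/(EG-F^2)) [[G, -F], [-F, E]]
first partials: E_p = 5/4 + (1/2)*p, E_q = 8*q, F_p = -3/8, F_q = -16/3, G_p = 0, G_q = 0
D = EG - F^2 = 3883/288 - 10*q + (1325/144)*p + (13/4)*q^2 - 4*p*q + (265/144)*p^2
expanded: Gamma^p_pp = (G E_p - 2F F_p + F E_q)/(2D), Gamma^p_pq = (G E_q - F G_p)/(2D), Gamma^p_qq = (2G F_q - G G_p - F G_q)/(2D), Gamma^q_pp = (2E F_p - E E_q - F E_p)/(2D), Gamma^q_pq = (E G_p - F E_q)/(2D), Gamma^q_qq = (E G_q - 2F F_q + F G_p)/(2D); substitute and cancel common factors

Answer: Gamma_ppp = (-432*p*q + 530*p - 6144*q^2 - 1656*q + 1325)/(530*p^2 - 1152*p*q + 2650*p + 936*q^2 - 2880*q + 3883), Gamma_ppq = 9128*q/(530*p^2 - 1152*p*q + 2650*p + 936*q^2 - 2880*q + 3883), Gamma_pqq = -36512/(1590*p^2 - 3456*p*q + 7950*p + 2808*q^2 - 8640*q + 11649), Gamma_qpp = (-288*p^2*q - 1056*p*q - 4608*q^3 - 432*q^2 - 1128*q - 27)/(530*p^2 - 1152*p*q + 2650*p + 936*q^2 - 2880*q + 3883), Gamma_qpq = (432*p*q + 6144*q^2 + 1080*q)/(530*p^2 - 1152*p*q + 2650*p + 936*q^2 - 2880*q + 3883), Gamma_qqq = (-576*p - 8192*q - 1440)/(530*p^2 - 1152*p*q + 2650*p + 936*q^2 - 2880*q + 3883)


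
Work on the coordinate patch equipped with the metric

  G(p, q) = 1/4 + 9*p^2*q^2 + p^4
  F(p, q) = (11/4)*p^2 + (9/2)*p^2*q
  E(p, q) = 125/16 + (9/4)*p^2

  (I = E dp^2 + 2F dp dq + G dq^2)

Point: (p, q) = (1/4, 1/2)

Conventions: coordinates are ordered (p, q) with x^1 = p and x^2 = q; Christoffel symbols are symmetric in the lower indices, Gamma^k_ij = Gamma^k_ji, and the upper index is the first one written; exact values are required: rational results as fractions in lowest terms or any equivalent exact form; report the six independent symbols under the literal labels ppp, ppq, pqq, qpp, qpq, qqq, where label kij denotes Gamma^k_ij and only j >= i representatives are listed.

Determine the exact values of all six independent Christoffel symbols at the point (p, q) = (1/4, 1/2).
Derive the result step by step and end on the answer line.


E = 509/64, F = 5/16, G = 101/256 at the point
E_p = 9/8, E_q = 0, F_p = 5/2, F_q = 9/32, G_p = 19/16, G_q = 9/16
EG - F^2 = 49809/16384;  g^inv = (16384/49809) * [[101/256, -5/16], [-5/16, 509/64]]
first-kind symbols [ij,l] = (1/2)(d_i g_jl + d_j g_il - d_l g_ij): [pp,p] = E_p/2 = 9/16, [pp,q] = F_p - E_q/2 = 5/2, [pq,p] = E_q/2 = 0, [pq,q] = G_p/2 = 19/32, [qq,p] = F_q - G_p/2 = -5/16, [qq,q] = G_q/2 = 9/32
Gamma^p_ij = (G*[ij,p] - F*[ij,q])/(EG - F^2), Gamma^q_ij = (E*[ij,q] - F*[ij,p])/(EG - F^2)

Answer: Gamma_ppp = -9164/49809, Gamma_ppq = -3040/49809, Gamma_pqq = -3460/49809, Gamma_qpp = 322880/49809, Gamma_qpq = 77368/49809, Gamma_qqq = 38248/49809


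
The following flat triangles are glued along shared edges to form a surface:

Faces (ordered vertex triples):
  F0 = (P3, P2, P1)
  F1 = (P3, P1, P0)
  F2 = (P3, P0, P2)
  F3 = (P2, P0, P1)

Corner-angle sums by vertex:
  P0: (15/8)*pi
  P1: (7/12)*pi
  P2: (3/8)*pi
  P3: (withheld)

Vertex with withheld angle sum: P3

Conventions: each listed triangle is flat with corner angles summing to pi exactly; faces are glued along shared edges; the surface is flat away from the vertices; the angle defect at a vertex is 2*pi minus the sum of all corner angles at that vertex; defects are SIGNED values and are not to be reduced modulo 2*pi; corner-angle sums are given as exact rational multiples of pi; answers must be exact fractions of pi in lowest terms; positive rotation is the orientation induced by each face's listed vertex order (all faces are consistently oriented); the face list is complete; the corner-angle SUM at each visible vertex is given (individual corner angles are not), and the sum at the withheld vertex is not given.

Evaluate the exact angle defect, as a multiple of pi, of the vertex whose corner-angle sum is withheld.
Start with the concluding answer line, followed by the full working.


Answer: defect(P3) = (5/6)*pi

V = 4, E = 6, F = 4; chi = V - E + F = 2
Gauss-Bonnet: total defect = 2*pi*chi = 4*pi; visible defects sum to (19/6)*pi


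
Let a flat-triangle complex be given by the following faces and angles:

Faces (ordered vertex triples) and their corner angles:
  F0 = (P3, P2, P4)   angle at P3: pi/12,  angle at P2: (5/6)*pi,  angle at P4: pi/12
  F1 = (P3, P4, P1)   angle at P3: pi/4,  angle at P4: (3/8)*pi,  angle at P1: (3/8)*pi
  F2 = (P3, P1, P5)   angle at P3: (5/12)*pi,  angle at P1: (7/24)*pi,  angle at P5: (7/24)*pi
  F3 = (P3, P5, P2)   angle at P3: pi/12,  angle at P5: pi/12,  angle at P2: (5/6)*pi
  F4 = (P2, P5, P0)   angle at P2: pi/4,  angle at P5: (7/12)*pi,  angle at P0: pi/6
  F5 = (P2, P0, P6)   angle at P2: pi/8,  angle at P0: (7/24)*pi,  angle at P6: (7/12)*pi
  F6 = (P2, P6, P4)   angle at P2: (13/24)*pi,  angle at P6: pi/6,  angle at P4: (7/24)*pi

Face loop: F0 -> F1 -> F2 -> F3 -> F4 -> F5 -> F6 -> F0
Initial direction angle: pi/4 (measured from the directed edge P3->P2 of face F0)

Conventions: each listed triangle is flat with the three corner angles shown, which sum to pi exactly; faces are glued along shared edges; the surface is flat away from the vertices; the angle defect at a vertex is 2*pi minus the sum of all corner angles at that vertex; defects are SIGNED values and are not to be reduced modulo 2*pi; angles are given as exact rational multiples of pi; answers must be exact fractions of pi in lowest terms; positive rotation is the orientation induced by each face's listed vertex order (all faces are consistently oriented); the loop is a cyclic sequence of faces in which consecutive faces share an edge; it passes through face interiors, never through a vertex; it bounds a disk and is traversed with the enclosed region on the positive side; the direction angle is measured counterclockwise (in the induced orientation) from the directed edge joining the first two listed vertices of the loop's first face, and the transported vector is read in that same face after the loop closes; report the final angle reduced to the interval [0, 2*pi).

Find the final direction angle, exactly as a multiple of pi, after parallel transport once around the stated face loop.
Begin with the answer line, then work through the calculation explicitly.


Answer: final direction angle = (5/6)*pi

enclosed vertex P2: corner angles sum to (31/12)*pi, defect = 2*pi - (31/12)*pi = (-7/12)*pi
enclosed vertex P3: corner angles sum to (5/6)*pi, defect = 2*pi - (5/6)*pi = (7/6)*pi
adding the enclosed defects to the starting angle (mod 2*pi, induced orientation) gives the holonomy
final angle = pi/4 + (7/12)*pi = (5/6)*pi (mod 2*pi)


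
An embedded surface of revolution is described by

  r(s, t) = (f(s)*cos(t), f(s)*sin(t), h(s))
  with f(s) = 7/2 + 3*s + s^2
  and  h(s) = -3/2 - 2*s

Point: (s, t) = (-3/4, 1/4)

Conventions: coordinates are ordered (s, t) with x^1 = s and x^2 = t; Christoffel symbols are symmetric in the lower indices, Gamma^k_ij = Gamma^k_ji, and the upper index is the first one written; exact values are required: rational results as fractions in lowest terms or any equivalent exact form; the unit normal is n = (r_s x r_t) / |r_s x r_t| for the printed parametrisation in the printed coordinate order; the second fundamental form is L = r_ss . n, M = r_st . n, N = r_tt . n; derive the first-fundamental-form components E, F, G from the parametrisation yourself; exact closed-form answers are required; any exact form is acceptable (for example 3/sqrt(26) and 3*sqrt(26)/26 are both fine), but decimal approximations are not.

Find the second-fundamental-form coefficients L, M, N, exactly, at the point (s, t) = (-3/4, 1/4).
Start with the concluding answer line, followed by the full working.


Answer: L = 8/5, M = 0, N = -29/20

f = 29/16, f' = 3/2, f'' = 2, h' = -2, h'' = 0
E = 25/4, F = 0, G = 841/256; answer radicand W^2 = 25/4
unnormalised second-form numerators: l = 4, m = 0, n = -29/8; L = l/sqrt(25/4), and similarly M = m/sqrt(W^2), N = n/sqrt(W^2)


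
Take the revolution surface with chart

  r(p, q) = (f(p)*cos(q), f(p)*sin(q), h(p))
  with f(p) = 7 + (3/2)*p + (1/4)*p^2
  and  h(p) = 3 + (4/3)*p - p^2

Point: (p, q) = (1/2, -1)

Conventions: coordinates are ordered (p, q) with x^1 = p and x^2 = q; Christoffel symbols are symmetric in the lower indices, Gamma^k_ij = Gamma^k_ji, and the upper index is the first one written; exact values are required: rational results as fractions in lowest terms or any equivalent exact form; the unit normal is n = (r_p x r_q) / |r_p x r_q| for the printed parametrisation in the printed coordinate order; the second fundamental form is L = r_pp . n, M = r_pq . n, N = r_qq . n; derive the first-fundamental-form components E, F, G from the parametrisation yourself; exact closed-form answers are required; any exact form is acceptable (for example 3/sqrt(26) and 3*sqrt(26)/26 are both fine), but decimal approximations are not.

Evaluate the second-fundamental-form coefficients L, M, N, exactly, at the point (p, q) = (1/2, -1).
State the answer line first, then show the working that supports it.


Answer: L = -44*sqrt(457)/457, M = 0, N = 125*sqrt(457)/1828

f = 125/16, f' = 7/4, f'' = 1/2, h' = 1/3, h'' = -2
E = 457/144, F = 0, G = 15625/256; answer radicand W^2 = 457/144
unnormalised second-form numerators: l = -11/3, m = 0, n = 125/48; L = l/sqrt(457/144), and similarly M = m/sqrt(W^2), N = n/sqrt(W^2)


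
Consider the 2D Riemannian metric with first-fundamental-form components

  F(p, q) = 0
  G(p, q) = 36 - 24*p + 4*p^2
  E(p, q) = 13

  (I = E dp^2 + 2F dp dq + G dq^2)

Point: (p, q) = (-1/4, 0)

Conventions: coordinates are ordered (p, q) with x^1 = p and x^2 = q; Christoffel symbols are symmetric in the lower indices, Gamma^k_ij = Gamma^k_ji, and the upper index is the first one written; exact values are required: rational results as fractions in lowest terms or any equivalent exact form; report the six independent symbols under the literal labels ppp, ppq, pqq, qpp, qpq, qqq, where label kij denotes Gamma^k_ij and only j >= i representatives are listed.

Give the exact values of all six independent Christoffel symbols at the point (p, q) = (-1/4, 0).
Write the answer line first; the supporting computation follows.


Answer: Gamma_ppp = 0, Gamma_ppq = 0, Gamma_pqq = 1, Gamma_qpp = 0, Gamma_qpq = -4/13, Gamma_qqq = 0

E = 13, F = 0, G = 169/4 at the point
E_p = 0, E_q = 0, F_p = 0, F_q = 0, G_p = -26, G_q = 0
EG - F^2 = 2197/4;  g^inv = (4/2197) * [[169/4, 0], [0, 13]]
first-kind symbols [ij,l] = (1/2)(d_i g_jl + d_j g_il - d_l g_ij): [pp,p] = E_p/2 = 0, [pp,q] = F_p - E_q/2 = 0, [pq,p] = E_q/2 = 0, [pq,q] = G_p/2 = -13, [qq,p] = F_q - G_p/2 = 13, [qq,q] = G_q/2 = 0
Gamma^p_ij = (G*[ij,p] - F*[ij,q])/(EG - F^2), Gamma^q_ij = (E*[ij,q] - F*[ij,p])/(EG - F^2)
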